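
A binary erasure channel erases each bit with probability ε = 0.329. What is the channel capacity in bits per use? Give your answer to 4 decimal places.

0.6710 bits

Binary erasure channel: capacity C = 1 − ε.
C = 1 − 0.329 = 0.6710 bits per channel use.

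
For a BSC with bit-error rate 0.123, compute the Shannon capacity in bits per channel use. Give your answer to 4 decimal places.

Binary symmetric channel: C = 1 − h₂(ε) where h₂ is the binary entropy function.
h₂(0.123) = −0.123·log₂0.123 − 0.877·log₂0.877 = 0.5379.
C = 1 − 0.5379 = 0.4621 bits per channel use.

0.4621 bits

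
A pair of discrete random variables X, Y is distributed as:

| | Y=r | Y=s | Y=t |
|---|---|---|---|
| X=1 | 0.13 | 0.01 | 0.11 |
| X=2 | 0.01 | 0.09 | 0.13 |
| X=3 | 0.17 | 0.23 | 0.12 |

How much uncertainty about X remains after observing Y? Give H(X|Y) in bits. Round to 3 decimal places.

Chain rule: H(X|Y) = H(X,Y) − H(Y).
Marginals: p(X) = (0.2500, 0.2300, 0.5200), p(Y) = (0.3100, 0.3300, 0.3600).
H(X,Y) = 2.8504 bits; H(Y) = 1.5822 bits.
H(X|Y) = 2.8504 − 1.5822 = 1.268 bits.

1.268 bits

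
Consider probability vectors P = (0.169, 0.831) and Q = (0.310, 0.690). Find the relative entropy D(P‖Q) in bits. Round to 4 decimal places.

0.0750 bits

D(P‖Q) = Σ p·log₂(p/q).
  0.169·log₂(0.169/0.310) = -0.14792
  0.831·log₂(0.831/0.690) = 0.22292
D(P‖Q) = 0.0750 bits.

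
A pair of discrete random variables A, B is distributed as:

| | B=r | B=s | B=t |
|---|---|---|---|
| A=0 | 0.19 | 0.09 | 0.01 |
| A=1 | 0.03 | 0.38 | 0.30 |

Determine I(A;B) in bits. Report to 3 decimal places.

Marginals: p(A) = (0.2900, 0.7100), p(B) = (0.2200, 0.4700, 0.3100).
I(A;B) = H(A) + H(B) − H(A,B).
H(A) = 0.8687, H(B) = 1.5163, H(A,B) = 2.0376.
I(A;B) = 0.8687 + 1.5163 − 2.0376 = 0.347 bits.

0.347 bits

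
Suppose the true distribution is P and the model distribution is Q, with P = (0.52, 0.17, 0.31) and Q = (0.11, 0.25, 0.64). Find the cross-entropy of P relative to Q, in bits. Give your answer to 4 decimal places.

2.1955 bits

H(P,Q) = −Σ p·log₂ q.
  −0.52·log₂(0.11) = 1.65590
  −0.17·log₂(0.25) = 0.34000
  −0.31·log₂(0.64) = 0.19960
H(P,Q) = 2.1955 bits.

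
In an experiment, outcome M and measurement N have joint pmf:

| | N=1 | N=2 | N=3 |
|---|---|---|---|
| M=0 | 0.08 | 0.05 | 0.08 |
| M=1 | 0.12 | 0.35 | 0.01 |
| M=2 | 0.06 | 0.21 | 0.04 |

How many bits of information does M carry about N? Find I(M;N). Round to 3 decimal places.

0.163 bits

Marginals: p(M) = (0.2100, 0.4800, 0.3100), p(N) = (0.2600, 0.6100, 0.1300).
I(M;N) = Σ p(x,y)·log₂[p(x,y)/(p(x)p(y))].
  (0,1): 0.08·log₂(1.4652) = 0.0441
  (0,2): 0.05·log₂(0.3903) = -0.0679
  (0,3): 0.08·log₂(2.9304) = 0.1241
  (1,1): 0.12·log₂(0.9615) = -0.0068
  (1,2): 0.35·log₂(1.1954) = 0.0901
  (1,3): 0.01·log₂(0.1603) = -0.0264
  (2,1): 0.06·log₂(0.7444) = -0.0255
  (2,2): 0.21·log₂(1.1105) = 0.0318
  (2,3): 0.04·log₂(0.9926) = -0.0004
Sum = 0.163 bits.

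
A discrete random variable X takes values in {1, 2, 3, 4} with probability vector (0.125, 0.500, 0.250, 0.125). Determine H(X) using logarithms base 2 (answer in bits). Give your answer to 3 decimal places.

H(X) = −Σ p·log₂ p.
  −(0.125)·log₂(0.125) = 0.3750
  −(0.500)·log₂(0.500) = 0.5000
  −(0.250)·log₂(0.250) = 0.5000
  −(0.125)·log₂(0.125) = 0.3750
Sum: 0.3750 + 0.5000 + 0.5000 + 0.3750 = 1.750 bits.

1.750 bits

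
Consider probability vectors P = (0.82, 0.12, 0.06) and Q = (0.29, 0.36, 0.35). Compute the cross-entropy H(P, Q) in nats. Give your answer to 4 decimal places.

H(P,Q) = −Σ p·ln q.
  −0.82·ln(0.29) = 1.01506
  −0.12·ln(0.36) = 0.12260
  −0.06·ln(0.35) = 0.06299
H(P,Q) = 1.2006 nats.

1.2006 nats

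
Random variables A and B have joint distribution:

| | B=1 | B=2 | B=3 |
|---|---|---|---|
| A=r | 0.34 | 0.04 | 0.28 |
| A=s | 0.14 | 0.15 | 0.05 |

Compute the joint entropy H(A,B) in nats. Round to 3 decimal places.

1.562 nats

H(A,B) = −Σ p(x,y)·ln p(x,y) over all 6 cells.
  cell (r,1): −0.34·ln0.34 = 0.3668
  cell (r,2): −0.04·ln0.04 = 0.1288
  cell (r,3): −0.28·ln0.28 = 0.3564
  cell (s,1): −0.14·ln0.14 = 0.2753
  cell (s,2): −0.15·ln0.15 = 0.2846
  cell (s,3): −0.05·ln0.05 = 0.1498
Sum = 1.562 nats.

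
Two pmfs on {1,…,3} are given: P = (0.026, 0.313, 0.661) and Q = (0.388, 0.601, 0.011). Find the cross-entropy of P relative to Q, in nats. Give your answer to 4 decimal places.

H(P,Q) = −Σ p·ln q.
  −0.026·ln(0.388) = 0.02462
  −0.313·ln(0.601) = 0.15937
  −0.661·ln(0.011) = 2.98102
H(P,Q) = 3.1650 nats.

3.1650 nats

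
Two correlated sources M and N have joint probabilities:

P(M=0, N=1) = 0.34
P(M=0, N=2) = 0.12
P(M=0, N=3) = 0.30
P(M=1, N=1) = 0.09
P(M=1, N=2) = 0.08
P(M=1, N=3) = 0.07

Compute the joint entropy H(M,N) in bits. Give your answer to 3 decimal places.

2.290 bits

H(M,N) = −Σ p(x,y)·log₂ p(x,y) over all 6 cells.
  cell (0,1): −0.34·log₂0.34 = 0.5292
  cell (0,2): −0.12·log₂0.12 = 0.3671
  cell (0,3): −0.30·log₂0.30 = 0.5211
  cell (1,1): −0.09·log₂0.09 = 0.3127
  cell (1,2): −0.08·log₂0.08 = 0.2915
  cell (1,3): −0.07·log₂0.07 = 0.2686
Sum = 2.290 bits.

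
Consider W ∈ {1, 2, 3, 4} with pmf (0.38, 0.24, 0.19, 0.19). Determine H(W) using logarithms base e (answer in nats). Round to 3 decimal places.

1.341 nats

H(W) = −Σ p·ln p.
  −(0.38)·ln(0.38) = 0.3677
  −(0.24)·ln(0.24) = 0.3425
  −(0.19)·ln(0.19) = 0.3155
  −(0.19)·ln(0.19) = 0.3155
Sum: 0.3677 + 0.3425 + 0.3155 + 0.3155 = 1.341 nats.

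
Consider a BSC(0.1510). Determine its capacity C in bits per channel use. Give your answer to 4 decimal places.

Binary symmetric channel: C = 1 − h₂(ε) where h₂ is the binary entropy function.
h₂(0.1510) = −0.1510·log₂0.1510 − 0.8490·log₂0.8490 = 0.6123.
C = 1 − 0.6123 = 0.3877 bits per channel use.

0.3877 bits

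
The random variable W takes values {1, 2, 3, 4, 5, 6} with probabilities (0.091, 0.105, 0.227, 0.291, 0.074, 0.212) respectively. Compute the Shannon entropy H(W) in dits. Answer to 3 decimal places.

H(W) = −Σ p·log₁₀ p.
  −(0.091)·log₁₀(0.091) = 0.0947
  −(0.105)·log₁₀(0.105) = 0.1028
  −(0.227)·log₁₀(0.227) = 0.1462
  −(0.291)·log₁₀(0.291) = 0.1560
  −(0.074)·log₁₀(0.074) = 0.0837
  −(0.212)·log₁₀(0.212) = 0.1428
Sum: 0.0947 + 0.1028 + 0.1462 + 0.1560 + 0.0837 + 0.1428 = 0.726 dits.

0.726 dits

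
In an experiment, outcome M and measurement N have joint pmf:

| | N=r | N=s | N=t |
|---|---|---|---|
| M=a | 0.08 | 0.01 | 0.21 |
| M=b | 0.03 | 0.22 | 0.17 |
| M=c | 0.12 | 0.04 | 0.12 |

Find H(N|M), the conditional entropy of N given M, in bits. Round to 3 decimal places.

Marginals: p(M) = (0.3000, 0.4200, 0.2800), p(N) = (0.2300, 0.2700, 0.5000).
H(N|M) = Σ p(M) · H(N|M=·).
  M=a: p=0.3000, H(N|M=a) = 1.0323
  M=b: p=0.4200, H(N|M=b) = 1.2888
  M=c: p=0.2800, H(N|M=c) = 1.4488
Weighted sum = 1.257 bits.

1.257 bits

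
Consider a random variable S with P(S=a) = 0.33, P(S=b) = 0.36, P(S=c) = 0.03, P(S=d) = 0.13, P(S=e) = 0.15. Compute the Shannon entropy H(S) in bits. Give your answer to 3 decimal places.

2.003 bits

H(S) = −Σ p·log₂ p.
  −(0.33)·log₂(0.33) = 0.5278
  −(0.36)·log₂(0.36) = 0.5306
  −(0.03)·log₂(0.03) = 0.1518
  −(0.13)·log₂(0.13) = 0.3826
  −(0.15)·log₂(0.15) = 0.4105
Sum: 0.5278 + 0.5306 + 0.1518 + 0.3826 + 0.4105 = 2.003 bits.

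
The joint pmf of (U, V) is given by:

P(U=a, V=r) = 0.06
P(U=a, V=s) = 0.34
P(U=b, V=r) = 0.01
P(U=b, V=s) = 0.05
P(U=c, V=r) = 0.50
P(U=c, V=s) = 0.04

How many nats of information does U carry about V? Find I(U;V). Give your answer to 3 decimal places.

0.345 nats

Marginals: p(U) = (0.4000, 0.0600, 0.5400), p(V) = (0.5700, 0.4300).
I(U;V) = Σ p(x,y)·ln[p(x,y)/(p(x)p(y))].
  (a,r): 0.06·ln(0.2632) = -0.0801
  (a,s): 0.34·ln(1.9767) = 0.2317
  (b,r): 0.01·ln(0.2924) = -0.0123
  (b,s): 0.05·ln(1.9380) = 0.0331
  (c,r): 0.50·ln(1.6244) = 0.2426
  (c,s): 0.04·ln(0.1723) = -0.0703
Sum = 0.345 nats.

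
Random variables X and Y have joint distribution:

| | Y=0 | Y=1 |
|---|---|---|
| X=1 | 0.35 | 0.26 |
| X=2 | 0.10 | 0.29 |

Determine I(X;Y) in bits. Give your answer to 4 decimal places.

Marginals: p(X) = (0.6100, 0.3900), p(Y) = (0.4500, 0.5500).
I(X;Y) = Σ p(x,y)·log₂[p(x,y)/(p(x)p(y))].
  (1,0): 0.35·log₂(1.2750) = 0.12269
  (1,1): 0.26·log₂(0.7750) = -0.09563
  (2,0): 0.10·log₂(0.5698) = -0.08115
  (2,1): 0.29·log₂(1.3520) = 0.12617
Sum = 0.0721 bits.

0.0721 bits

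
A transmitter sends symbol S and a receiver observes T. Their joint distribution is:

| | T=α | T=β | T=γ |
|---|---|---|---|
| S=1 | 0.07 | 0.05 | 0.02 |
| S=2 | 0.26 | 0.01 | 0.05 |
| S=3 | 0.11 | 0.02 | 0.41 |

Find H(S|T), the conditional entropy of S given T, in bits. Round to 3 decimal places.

1.055 bits

Marginals: p(S) = (0.1400, 0.3200, 0.5400), p(T) = (0.4400, 0.0800, 0.4800).
H(S|T) = Σ p(T) · H(S|T=·).
  T=α: p=0.4400, H(S|T=α) = 1.3704
  T=β: p=0.0800, H(S|T=β) = 1.2988
  T=γ: p=0.4800, H(S|T=γ) = 0.7252
Weighted sum = 1.055 bits.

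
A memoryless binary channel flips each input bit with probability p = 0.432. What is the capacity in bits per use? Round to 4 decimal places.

0.0134 bits

Binary symmetric channel: C = 1 − h₂(ε) where h₂ is the binary entropy function.
h₂(0.432) = −0.432·log₂0.432 − 0.568·log₂0.568 = 0.9866.
C = 1 − 0.9866 = 0.0134 bits per channel use.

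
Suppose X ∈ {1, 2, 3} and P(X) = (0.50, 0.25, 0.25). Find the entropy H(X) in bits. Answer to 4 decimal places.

H(X) = −Σ p·log₂ p.
  −(0.50)·log₂(0.50) = 0.50000
  −(0.25)·log₂(0.25) = 0.50000
  −(0.25)·log₂(0.25) = 0.50000
Sum: 0.50000 + 0.50000 + 0.50000 = 1.5000 bits.

1.5000 bits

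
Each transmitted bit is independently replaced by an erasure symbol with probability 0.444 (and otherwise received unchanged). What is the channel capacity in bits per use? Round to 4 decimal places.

Binary erasure channel: capacity C = 1 − ε.
C = 1 − 0.444 = 0.5560 bits per channel use.

0.5560 bits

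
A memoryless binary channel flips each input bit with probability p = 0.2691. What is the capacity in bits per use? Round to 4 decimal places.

Binary symmetric channel: C = 1 − h₂(ε) where h₂ is the binary entropy function.
h₂(0.2691) = −0.2691·log₂0.2691 − 0.7309·log₂0.7309 = 0.8402.
C = 1 − 0.8402 = 0.1598 bits per channel use.

0.1598 bits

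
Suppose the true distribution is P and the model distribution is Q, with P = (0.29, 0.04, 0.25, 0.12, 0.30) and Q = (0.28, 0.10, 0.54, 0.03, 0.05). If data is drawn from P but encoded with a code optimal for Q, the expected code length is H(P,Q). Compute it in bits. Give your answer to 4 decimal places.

H(P,Q) = −Σ p·log₂ q.
  −0.29·log₂(0.28) = 0.53259
  −0.04·log₂(0.10) = 0.13288
  −0.25·log₂(0.54) = 0.22224
  −0.12·log₂(0.03) = 0.60707
  −0.30·log₂(0.05) = 1.29658
H(P,Q) = 2.7914 bits.

2.7914 bits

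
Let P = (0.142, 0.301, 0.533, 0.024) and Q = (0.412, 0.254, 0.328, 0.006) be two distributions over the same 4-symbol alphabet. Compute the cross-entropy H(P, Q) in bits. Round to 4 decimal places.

1.8111 bits

H(P,Q) = −Σ p·log₂ q.
  −0.142·log₂(0.412) = 0.18166
  −0.301·log₂(0.254) = 0.59511
  −0.533·log₂(0.328) = 0.85719
  −0.024·log₂(0.006) = 0.17714
H(P,Q) = 1.8111 bits.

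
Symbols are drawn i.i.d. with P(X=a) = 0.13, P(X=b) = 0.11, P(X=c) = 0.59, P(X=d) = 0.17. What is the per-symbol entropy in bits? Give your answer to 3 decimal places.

1.617 bits

H(X) = −Σ p·log₂ p.
  −(0.13)·log₂(0.13) = 0.3826
  −(0.11)·log₂(0.11) = 0.3503
  −(0.59)·log₂(0.59) = 0.4491
  −(0.17)·log₂(0.17) = 0.4346
Sum: 0.3826 + 0.3503 + 0.4491 + 0.4346 = 1.617 bits.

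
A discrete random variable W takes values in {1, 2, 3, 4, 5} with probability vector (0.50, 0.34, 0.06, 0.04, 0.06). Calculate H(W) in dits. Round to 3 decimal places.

H(W) = −Σ p·log₁₀ p.
  −(0.50)·log₁₀(0.50) = 0.1505
  −(0.34)·log₁₀(0.34) = 0.1593
  −(0.06)·log₁₀(0.06) = 0.0733
  −(0.04)·log₁₀(0.04) = 0.0559
  −(0.06)·log₁₀(0.06) = 0.0733
Sum: 0.1505 + 0.1593 + 0.0733 + 0.0559 + 0.0733 = 0.512 dits.

0.512 dits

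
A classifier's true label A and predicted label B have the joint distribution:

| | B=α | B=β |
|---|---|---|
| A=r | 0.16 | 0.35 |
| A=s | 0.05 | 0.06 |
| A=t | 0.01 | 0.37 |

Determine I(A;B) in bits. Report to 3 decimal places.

Marginals: p(A) = (0.5100, 0.1100, 0.3800), p(B) = (0.2200, 0.7800).
I(A;B) = Σ p(x,y)·log₂[p(x,y)/(p(x)p(y))].
  (r,α): 0.16·log₂(1.4260) = 0.0819
  (r,β): 0.35·log₂(0.8798) = -0.0646
  (s,α): 0.05·log₂(2.0661) = 0.0523
  (s,β): 0.06·log₂(0.6993) = -0.0310
  (t,α): 0.01·log₂(0.1196) = -0.0306
  (t,β): 0.37·log₂(1.2483) = 0.1184
Sum = 0.126 bits.

0.126 bits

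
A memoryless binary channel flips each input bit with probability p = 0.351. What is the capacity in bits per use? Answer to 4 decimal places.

Binary symmetric channel: C = 1 − h₂(ε) where h₂ is the binary entropy function.
h₂(0.351) = −0.351·log₂0.351 − 0.649·log₂0.649 = 0.9350.
C = 1 − 0.9350 = 0.0650 bits per channel use.

0.0650 bits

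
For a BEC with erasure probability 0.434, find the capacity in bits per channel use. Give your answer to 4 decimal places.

0.5660 bits

Binary erasure channel: capacity C = 1 − ε.
C = 1 − 0.434 = 0.5660 bits per channel use.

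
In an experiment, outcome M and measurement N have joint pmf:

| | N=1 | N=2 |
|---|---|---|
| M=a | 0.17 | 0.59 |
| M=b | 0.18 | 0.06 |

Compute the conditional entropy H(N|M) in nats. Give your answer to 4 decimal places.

0.5389 nats

Marginals: p(M) = (0.7600, 0.2400), p(N) = (0.3500, 0.6500).
H(N|M) = Σ p(M) · H(N|M=·).
  M=a: p=0.7600, H(N|M=a) = 0.5315
  M=b: p=0.2400, H(N|M=b) = 0.5623
Weighted sum = 0.5389 nats.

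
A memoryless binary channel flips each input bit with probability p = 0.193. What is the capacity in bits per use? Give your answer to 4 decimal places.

0.2923 bits

Binary symmetric channel: C = 1 − h₂(ε) where h₂ is the binary entropy function.
h₂(0.193) = −0.193·log₂0.193 − 0.807·log₂0.807 = 0.7077.
C = 1 − 0.7077 = 0.2923 bits per channel use.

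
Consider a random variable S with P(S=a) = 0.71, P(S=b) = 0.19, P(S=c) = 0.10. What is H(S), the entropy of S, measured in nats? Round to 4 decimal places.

H(S) = −Σ p·ln p.
  −(0.71)·ln(0.71) = 0.24317
  −(0.19)·ln(0.19) = 0.31554
  −(0.10)·ln(0.10) = 0.23026
Sum: 0.24317 + 0.31554 + 0.23026 = 0.7890 nats.

0.7890 nats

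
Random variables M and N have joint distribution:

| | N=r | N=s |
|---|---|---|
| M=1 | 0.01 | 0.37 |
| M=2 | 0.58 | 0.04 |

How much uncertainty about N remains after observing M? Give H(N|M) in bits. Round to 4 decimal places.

Chain rule: H(N|M) = H(M,N) − H(M).
Marginals: p(M) = (0.3800, 0.6200), p(N) = (0.5900, 0.4100).
H(M,N) = 1.2387 bits; H(M) = 0.9580 bits.
H(N|M) = 1.2387 − 0.9580 = 0.2807 bits.

0.2807 bits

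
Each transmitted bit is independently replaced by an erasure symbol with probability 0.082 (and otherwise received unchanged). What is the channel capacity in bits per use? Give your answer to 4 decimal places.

0.9180 bits

Binary erasure channel: capacity C = 1 − ε.
C = 1 − 0.082 = 0.9180 bits per channel use.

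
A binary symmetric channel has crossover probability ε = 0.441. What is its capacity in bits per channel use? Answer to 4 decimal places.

0.0101 bits

Binary symmetric channel: C = 1 − h₂(ε) where h₂ is the binary entropy function.
h₂(0.441) = −0.441·log₂0.441 − 0.559·log₂0.559 = 0.9899.
C = 1 − 0.9899 = 0.0101 bits per channel use.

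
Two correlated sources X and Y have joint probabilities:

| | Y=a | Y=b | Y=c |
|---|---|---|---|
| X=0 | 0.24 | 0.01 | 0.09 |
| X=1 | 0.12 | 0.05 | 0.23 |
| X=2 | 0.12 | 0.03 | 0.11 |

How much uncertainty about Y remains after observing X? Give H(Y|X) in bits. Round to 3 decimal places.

Marginals: p(X) = (0.3400, 0.4000, 0.2600), p(Y) = (0.4800, 0.0900, 0.4300).
H(Y|X) = Σ p(X) · H(Y|X=·).
  X=0: p=0.3400, H(Y|X=0) = 1.0119
  X=1: p=0.4000, H(Y|X=1) = 1.3552
  X=2: p=0.2600, H(Y|X=2) = 1.3994
Weighted sum = 1.250 bits.

1.250 bits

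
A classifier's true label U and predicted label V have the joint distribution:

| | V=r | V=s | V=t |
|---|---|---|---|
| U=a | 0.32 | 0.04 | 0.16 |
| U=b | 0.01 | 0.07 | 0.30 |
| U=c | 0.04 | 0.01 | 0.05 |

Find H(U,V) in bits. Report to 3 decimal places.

H(U,V) = −Σ p(x,y)·log₂ p(x,y) over all 9 cells.
  cell (a,r): −0.32·log₂0.32 = 0.5260
  cell (a,s): −0.04·log₂0.04 = 0.1858
  cell (a,t): −0.16·log₂0.16 = 0.4230
  cell (b,r): −0.01·log₂0.01 = 0.0664
  cell (b,s): −0.07·log₂0.07 = 0.2686
  cell (b,t): −0.30·log₂0.30 = 0.5211
  cell (c,r): −0.04·log₂0.04 = 0.1858
  cell (c,s): −0.01·log₂0.01 = 0.0664
  cell (c,t): −0.05·log₂0.05 = 0.2161
Sum = 2.459 bits.

2.459 bits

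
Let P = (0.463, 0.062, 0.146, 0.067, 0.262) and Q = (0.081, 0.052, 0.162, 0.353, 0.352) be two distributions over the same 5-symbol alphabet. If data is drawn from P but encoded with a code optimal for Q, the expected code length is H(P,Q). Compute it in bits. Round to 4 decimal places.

H(P,Q) = −Σ p·log₂ q.
  −0.463·log₂(0.081) = 1.67881
  −0.062·log₂(0.052) = 0.26445
  −0.146·log₂(0.162) = 0.38339
  −0.067·log₂(0.353) = 0.10065
  −0.262·log₂(0.352) = 0.39466
H(P,Q) = 2.8220 bits.

2.8220 bits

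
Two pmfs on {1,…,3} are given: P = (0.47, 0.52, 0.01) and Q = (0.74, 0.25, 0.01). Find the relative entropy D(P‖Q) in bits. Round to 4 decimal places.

0.2416 bits

D(P‖Q) = Σ p·log₂(p/q).
  0.47·log₂(0.47/0.74) = -0.30779
  0.52·log₂(0.52/0.25) = 0.54942
  0.01·log₂(0.01/0.01) = 0.00000
D(P‖Q) = 0.2416 bits.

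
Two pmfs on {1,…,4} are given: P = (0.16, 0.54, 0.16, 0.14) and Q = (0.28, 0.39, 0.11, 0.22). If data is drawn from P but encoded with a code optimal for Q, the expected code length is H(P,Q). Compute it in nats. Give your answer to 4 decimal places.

H(P,Q) = −Σ p·ln q.
  −0.16·ln(0.28) = 0.20367
  −0.54·ln(0.39) = 0.50847
  −0.16·ln(0.11) = 0.35316
  −0.14·ln(0.22) = 0.21198
H(P,Q) = 1.2773 nats.

1.2773 nats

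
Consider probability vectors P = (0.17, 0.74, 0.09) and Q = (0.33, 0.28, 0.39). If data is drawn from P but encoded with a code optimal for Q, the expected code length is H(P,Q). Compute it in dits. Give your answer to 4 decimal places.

H(P,Q) = −Σ p·log₁₀ q.
  −0.17·log₁₀(0.33) = 0.08185
  −0.74·log₁₀(0.28) = 0.40910
  −0.09·log₁₀(0.39) = 0.03680
H(P,Q) = 0.5278 dits.

0.5278 dits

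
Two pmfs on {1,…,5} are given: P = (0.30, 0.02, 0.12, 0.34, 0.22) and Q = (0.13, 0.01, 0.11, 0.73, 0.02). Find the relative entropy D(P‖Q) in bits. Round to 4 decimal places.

D(P‖Q) = Σ p·log₂(p/q).
  0.30·log₂(0.30/0.13) = 0.36194
  0.02·log₂(0.02/0.01) = 0.02000
  0.12·log₂(0.12/0.11) = 0.01506
  0.34·log₂(0.34/0.73) = -0.37480
  0.22·log₂(0.22/0.02) = 0.76107
D(P‖Q) = 0.7833 bits.

0.7833 bits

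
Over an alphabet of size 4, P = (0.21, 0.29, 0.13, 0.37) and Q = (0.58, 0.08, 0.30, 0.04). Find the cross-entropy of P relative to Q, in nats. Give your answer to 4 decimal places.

H(P,Q) = −Σ p·ln q.
  −0.21·ln(0.58) = 0.11439
  −0.29·ln(0.08) = 0.73246
  −0.13·ln(0.30) = 0.15652
  −0.37·ln(0.04) = 1.19098
H(P,Q) = 2.1944 nats.

2.1944 nats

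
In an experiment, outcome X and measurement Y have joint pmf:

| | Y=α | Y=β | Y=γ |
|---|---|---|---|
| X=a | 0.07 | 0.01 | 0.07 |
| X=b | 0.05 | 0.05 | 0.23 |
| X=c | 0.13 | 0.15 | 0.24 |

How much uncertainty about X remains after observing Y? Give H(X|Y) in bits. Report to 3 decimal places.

1.358 bits

Marginals: p(X) = (0.1500, 0.3300, 0.5200), p(Y) = (0.2500, 0.2100, 0.5400).
H(X|Y) = Σ p(Y) · H(X|Y=·).
  Y=α: p=0.2500, H(X|Y=α) = 1.4692
  Y=β: p=0.2100, H(X|Y=β) = 1.0488
  Y=γ: p=0.5400, H(X|Y=γ) = 1.4265
Weighted sum = 1.358 bits.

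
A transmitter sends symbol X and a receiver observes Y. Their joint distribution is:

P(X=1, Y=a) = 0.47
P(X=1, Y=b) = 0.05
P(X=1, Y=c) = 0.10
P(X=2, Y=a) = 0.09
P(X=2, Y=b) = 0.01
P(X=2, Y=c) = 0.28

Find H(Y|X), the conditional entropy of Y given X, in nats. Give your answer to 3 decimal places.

Chain rule: H(Y|X) = H(X,Y) − H(X).
Marginals: p(X) = (0.6200, 0.3800), p(Y) = (0.5600, 0.0600, 0.3800).
H(X,Y) = 1.3541 nats; H(X) = 0.6641 nats.
H(Y|X) = 1.3541 − 0.6641 = 0.690 nats.

0.690 nats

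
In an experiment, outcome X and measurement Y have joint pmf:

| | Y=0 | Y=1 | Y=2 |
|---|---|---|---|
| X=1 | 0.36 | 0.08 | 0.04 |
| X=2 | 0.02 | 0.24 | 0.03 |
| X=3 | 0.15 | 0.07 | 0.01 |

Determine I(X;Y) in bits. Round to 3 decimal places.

0.308 bits

Marginals: p(X) = (0.4800, 0.2900, 0.2300), p(Y) = (0.5300, 0.3900, 0.0800).
I(X;Y) = Σ p(x,y)·log₂[p(x,y)/(p(x)p(y))].
  (1,0): 0.36·log₂(1.4151) = 0.1803
  (1,1): 0.08·log₂(0.4274) = -0.0981
  (1,2): 0.04·log₂(1.0417) = 0.0024
  (2,0): 0.02·log₂(0.1301) = -0.0588
  (2,1): 0.24·log₂(2.1220) = 0.2605
  (2,2): 0.03·log₂(1.2931) = 0.0111
  (3,0): 0.15·log₂(1.2305) = 0.0449
  (3,1): 0.07·log₂(0.7804) = -0.0250
  (3,2): 0.01·log₂(0.5435) = -0.0088
Sum = 0.308 bits.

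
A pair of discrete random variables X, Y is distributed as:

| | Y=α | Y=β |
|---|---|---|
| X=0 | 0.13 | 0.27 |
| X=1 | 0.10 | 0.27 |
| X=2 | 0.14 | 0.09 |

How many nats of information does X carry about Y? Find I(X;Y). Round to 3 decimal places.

0.037 nats

Marginals: p(X) = (0.4000, 0.3700, 0.2300), p(Y) = (0.3700, 0.6300).
I(X;Y) = H(X) + H(Y) − H(X,Y).
H(X) = 1.0724, H(Y) = 0.6590, H(X,Y) = 1.6945.
I(X;Y) = 1.0724 + 0.6590 − 1.6945 = 0.037 nats.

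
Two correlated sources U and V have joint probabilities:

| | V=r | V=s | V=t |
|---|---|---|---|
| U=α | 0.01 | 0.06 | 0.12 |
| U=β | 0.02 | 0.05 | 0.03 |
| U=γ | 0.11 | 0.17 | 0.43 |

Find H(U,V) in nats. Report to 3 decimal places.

1.709 nats

H(U,V) = −Σ p(x,y)·ln p(x,y) over all 9 cells.
  cell (α,r): −0.01·ln0.01 = 0.0461
  cell (α,s): −0.06·ln0.06 = 0.1688
  cell (α,t): −0.12·ln0.12 = 0.2544
  cell (β,r): −0.02·ln0.02 = 0.0782
  cell (β,s): −0.05·ln0.05 = 0.1498
  cell (β,t): −0.03·ln0.03 = 0.1052
  cell (γ,r): −0.11·ln0.11 = 0.2428
  cell (γ,s): −0.17·ln0.17 = 0.3012
  cell (γ,t): −0.43·ln0.43 = 0.3629
Sum = 1.709 nats.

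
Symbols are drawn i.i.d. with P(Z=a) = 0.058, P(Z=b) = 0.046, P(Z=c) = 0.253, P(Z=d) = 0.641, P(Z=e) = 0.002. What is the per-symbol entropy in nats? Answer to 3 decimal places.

H(Z) = −Σ p·ln p.
  −(0.058)·ln(0.058) = 0.1651
  −(0.046)·ln(0.046) = 0.1416
  −(0.253)·ln(0.253) = 0.3477
  −(0.641)·ln(0.641) = 0.2851
  −(0.002)·ln(0.002) = 0.0124
Sum: 0.1651 + 0.1416 + 0.3477 + 0.2851 + 0.0124 = 0.952 nats.

0.952 nats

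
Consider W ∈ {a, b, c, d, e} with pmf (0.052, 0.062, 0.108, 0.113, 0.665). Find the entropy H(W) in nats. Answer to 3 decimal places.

H(W) = −Σ p·ln p.
  −(0.052)·ln(0.052) = 0.1537
  −(0.062)·ln(0.062) = 0.1724
  −(0.108)·ln(0.108) = 0.2404
  −(0.113)·ln(0.113) = 0.2464
  −(0.665)·ln(0.665) = 0.2713
Sum: 0.1537 + 0.1724 + 0.2404 + 0.2464 + 0.2713 = 1.084 nats.

1.084 nats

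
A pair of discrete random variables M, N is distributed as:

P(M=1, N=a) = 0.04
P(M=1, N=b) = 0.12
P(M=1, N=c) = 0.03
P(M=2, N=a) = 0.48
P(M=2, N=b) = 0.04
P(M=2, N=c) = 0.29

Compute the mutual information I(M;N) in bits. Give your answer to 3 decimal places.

0.225 bits

Marginals: p(M) = (0.1900, 0.8100), p(N) = (0.5200, 0.1600, 0.3200).
I(M;N) = H(M) + H(N) − H(M,N).
H(M) = 0.7015, H(N) = 1.4396, H(M,N) = 1.9165.
I(M;N) = 0.7015 + 1.4396 − 1.9165 = 0.225 bits.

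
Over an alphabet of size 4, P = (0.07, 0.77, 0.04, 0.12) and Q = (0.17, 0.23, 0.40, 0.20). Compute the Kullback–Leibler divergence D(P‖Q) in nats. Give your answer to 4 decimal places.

D(P‖Q) = Σ p·ln(p/q).
  0.07·ln(0.07/0.17) = -0.06211
  0.77·ln(0.77/0.23) = 0.93040
  0.04·ln(0.04/0.40) = -0.09210
  0.12·ln(0.12/0.20) = -0.06130
D(P‖Q) = 0.7149 nats.

0.7149 nats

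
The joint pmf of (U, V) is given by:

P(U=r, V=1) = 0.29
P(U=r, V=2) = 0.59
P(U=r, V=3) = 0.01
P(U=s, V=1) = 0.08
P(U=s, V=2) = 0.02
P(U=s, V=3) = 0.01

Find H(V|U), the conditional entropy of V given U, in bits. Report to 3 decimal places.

Chain rule: H(V|U) = H(U,V) − H(U).
Marginals: p(U) = (0.8900, 0.1100), p(V) = (0.3700, 0.6100, 0.0200).
H(U,V) = 1.5043 bits; H(U) = 0.4999 bits.
H(V|U) = 1.5043 − 0.4999 = 1.004 bits.

1.004 bits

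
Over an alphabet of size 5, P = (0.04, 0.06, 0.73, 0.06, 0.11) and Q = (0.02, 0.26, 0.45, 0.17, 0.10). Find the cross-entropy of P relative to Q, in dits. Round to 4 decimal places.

H(P,Q) = −Σ p·log₁₀ q.
  −0.04·log₁₀(0.02) = 0.06796
  −0.06·log₁₀(0.26) = 0.03510
  −0.73·log₁₀(0.45) = 0.25315
  −0.06·log₁₀(0.17) = 0.04617
  −0.11·log₁₀(0.10) = 0.11000
H(P,Q) = 0.5124 dits.

0.5124 dits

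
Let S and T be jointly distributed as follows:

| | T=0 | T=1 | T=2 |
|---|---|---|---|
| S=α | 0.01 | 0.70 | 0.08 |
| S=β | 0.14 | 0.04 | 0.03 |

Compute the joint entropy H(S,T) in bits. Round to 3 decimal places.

1.453 bits

H(S,T) = −Σ p(x,y)·log₂ p(x,y) over all 6 cells.
  cell (α,0): −0.01·log₂0.01 = 0.0664
  cell (α,1): −0.70·log₂0.70 = 0.3602
  cell (α,2): −0.08·log₂0.08 = 0.2915
  cell (β,0): −0.14·log₂0.14 = 0.3971
  cell (β,1): −0.04·log₂0.04 = 0.1858
  cell (β,2): −0.03·log₂0.03 = 0.1518
Sum = 1.453 bits.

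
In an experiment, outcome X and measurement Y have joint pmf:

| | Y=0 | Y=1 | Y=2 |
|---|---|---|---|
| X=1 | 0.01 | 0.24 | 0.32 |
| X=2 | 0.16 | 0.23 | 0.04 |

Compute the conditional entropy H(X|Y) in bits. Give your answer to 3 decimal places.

0.706 bits

Marginals: p(X) = (0.5700, 0.4300), p(Y) = (0.1700, 0.4700, 0.3600).
H(X|Y) = Σ p(Y) · H(X|Y=·).
  Y=0: p=0.1700, H(X|Y=0) = 0.3228
  Y=1: p=0.4700, H(X|Y=1) = 0.9997
  Y=2: p=0.3600, H(X|Y=2) = 0.5033
Weighted sum = 0.706 bits.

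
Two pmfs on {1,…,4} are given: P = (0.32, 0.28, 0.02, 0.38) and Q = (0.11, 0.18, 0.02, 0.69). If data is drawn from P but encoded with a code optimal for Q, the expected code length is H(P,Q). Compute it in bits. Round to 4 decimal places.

H(P,Q) = −Σ p·log₂ q.
  −0.32·log₂(0.11) = 1.01902
  −0.28·log₂(0.18) = 0.69270
  −0.02·log₂(0.02) = 0.11288
  −0.38·log₂(0.69) = 0.20343
H(P,Q) = 2.0280 bits.

2.0280 bits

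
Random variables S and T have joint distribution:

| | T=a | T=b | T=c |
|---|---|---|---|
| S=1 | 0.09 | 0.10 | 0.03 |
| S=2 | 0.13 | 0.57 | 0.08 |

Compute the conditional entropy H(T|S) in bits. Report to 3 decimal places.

Chain rule: H(T|S) = H(S,T) − H(S).
Marginals: p(S) = (0.2200, 0.7800), p(T) = (0.2200, 0.6700, 0.1100).
H(S,T) = 1.9330 bits; H(S) = 0.7602 bits.
H(T|S) = 1.9330 − 0.7602 = 1.173 bits.

1.173 bits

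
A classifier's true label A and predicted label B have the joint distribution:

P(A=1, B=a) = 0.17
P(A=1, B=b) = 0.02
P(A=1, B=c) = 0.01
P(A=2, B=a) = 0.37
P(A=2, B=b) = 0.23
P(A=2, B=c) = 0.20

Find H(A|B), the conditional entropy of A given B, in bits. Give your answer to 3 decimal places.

Chain rule: H(A|B) = H(A,B) − H(B).
Marginals: p(A) = (0.2000, 0.8000), p(B) = (0.5400, 0.2500, 0.2100).
H(A,B) = 2.0967 bits; H(B) = 1.4529 bits.
H(A|B) = 2.0967 − 1.4529 = 0.644 bits.

0.644 bits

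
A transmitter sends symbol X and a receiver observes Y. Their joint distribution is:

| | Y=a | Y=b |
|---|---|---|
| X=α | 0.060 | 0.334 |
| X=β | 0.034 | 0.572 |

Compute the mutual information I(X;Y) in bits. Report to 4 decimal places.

Marginals: p(X) = (0.3940, 0.6060), p(Y) = (0.0940, 0.9060).
I(X;Y) = Σ p(x,y)·log₂[p(x,y)/(p(x)p(y))].
  (α,a): 0.060·log₂(1.6200) = 0.04176
  (α,b): 0.334·log₂(0.9357) = -0.03204
  (β,a): 0.034·log₂(0.5969) = -0.02531
  (β,b): 0.572·log₂(1.0418) = 0.03381
Sum = 0.0182 bits.

0.0182 bits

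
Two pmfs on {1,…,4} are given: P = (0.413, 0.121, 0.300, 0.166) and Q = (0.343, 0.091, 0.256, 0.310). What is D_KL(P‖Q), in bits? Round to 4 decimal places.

0.0795 bits

D(P‖Q) = Σ p·log₂(p/q).
  0.413·log₂(0.413/0.343) = 0.11066
  0.121·log₂(0.121/0.091) = 0.04974
  0.300·log₂(0.300/0.256) = 0.06865
  0.166·log₂(0.166/0.310) = -0.14958
D(P‖Q) = 0.0795 bits.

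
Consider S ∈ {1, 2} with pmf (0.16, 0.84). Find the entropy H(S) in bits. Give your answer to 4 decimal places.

H(S) = −Σ p·log₂ p.
  −(0.16)·log₂(0.16) = 0.42302
  −(0.84)·log₂(0.84) = 0.21129
Sum: 0.42302 + 0.21129 = 0.6343 bits.

0.6343 bits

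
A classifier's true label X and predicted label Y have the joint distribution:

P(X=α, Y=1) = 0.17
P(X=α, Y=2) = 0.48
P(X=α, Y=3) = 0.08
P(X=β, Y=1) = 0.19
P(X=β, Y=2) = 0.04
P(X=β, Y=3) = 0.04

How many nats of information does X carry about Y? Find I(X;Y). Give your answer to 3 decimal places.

Marginals: p(X) = (0.7300, 0.2700), p(Y) = (0.3600, 0.5200, 0.1200).
I(X;Y) = Σ p(x,y)·ln[p(x,y)/(p(x)p(y))].
  (α,1): 0.17·ln(0.6469) = -0.0741
  (α,2): 0.48·ln(1.2645) = 0.1126
  (α,3): 0.08·ln(0.9132) = -0.0073
  (β,1): 0.19·ln(1.9547) = 0.1273
  (β,2): 0.04·ln(0.2849) = -0.0502
  (β,3): 0.04·ln(1.2346) = 0.0084
Sum = 0.117 nats.

0.117 nats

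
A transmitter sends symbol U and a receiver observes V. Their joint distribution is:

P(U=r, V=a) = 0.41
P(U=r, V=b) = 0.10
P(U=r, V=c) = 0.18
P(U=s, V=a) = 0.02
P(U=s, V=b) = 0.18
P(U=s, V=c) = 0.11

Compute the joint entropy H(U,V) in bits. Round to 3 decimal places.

2.213 bits

H(U,V) = −Σ p(x,y)·log₂ p(x,y) over all 6 cells.
  cell (r,a): −0.41·log₂0.41 = 0.5274
  cell (r,b): −0.10·log₂0.10 = 0.3322
  cell (r,c): −0.18·log₂0.18 = 0.4453
  cell (s,a): −0.02·log₂0.02 = 0.1129
  cell (s,b): −0.18·log₂0.18 = 0.4453
  cell (s,c): −0.11·log₂0.11 = 0.3503
Sum = 2.213 bits.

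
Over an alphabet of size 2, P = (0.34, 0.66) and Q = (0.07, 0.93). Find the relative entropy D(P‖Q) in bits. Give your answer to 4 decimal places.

0.4487 bits

D(P‖Q) = Σ p·log₂(p/q).
  0.34·log₂(0.34/0.07) = 0.77524
  0.66·log₂(0.66/0.93) = -0.32654
D(P‖Q) = 0.4487 bits.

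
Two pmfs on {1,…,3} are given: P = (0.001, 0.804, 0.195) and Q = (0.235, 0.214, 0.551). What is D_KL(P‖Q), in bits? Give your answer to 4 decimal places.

D(P‖Q) = Σ p·log₂(p/q).
  0.001·log₂(0.001/0.235) = -0.00788
  0.804·log₂(0.804/0.214) = 1.53531
  0.195·log₂(0.195/0.551) = -0.29222
D(P‖Q) = 1.2352 bits.

1.2352 bits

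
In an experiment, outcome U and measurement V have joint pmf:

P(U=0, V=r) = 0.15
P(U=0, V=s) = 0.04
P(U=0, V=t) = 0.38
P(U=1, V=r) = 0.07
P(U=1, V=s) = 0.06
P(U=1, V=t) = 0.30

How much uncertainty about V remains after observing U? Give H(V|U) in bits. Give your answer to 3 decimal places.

1.174 bits

Marginals: p(U) = (0.5700, 0.4300), p(V) = (0.2200, 0.1000, 0.6800).
H(V|U) = Σ p(U) · H(V|U=·).
  U=0: p=0.5700, H(V|U=0) = 1.1658
  U=1: p=0.4300, H(V|U=1) = 1.1851
Weighted sum = 1.174 bits.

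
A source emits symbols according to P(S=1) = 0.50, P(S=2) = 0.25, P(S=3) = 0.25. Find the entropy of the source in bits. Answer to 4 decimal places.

1.5000 bits

H(S) = −Σ p·log₂ p.
  −(0.50)·log₂(0.50) = 0.50000
  −(0.25)·log₂(0.25) = 0.50000
  −(0.25)·log₂(0.25) = 0.50000
Sum: 0.50000 + 0.50000 + 0.50000 = 1.5000 bits.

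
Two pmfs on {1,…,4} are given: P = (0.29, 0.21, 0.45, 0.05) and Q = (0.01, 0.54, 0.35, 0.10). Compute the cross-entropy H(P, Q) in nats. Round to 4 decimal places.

H(P,Q) = −Σ p·ln q.
  −0.29·ln(0.01) = 1.33550
  −0.21·ln(0.54) = 0.12940
  −0.45·ln(0.35) = 0.47242
  −0.05·ln(0.10) = 0.11513
H(P,Q) = 2.0524 nats.

2.0524 nats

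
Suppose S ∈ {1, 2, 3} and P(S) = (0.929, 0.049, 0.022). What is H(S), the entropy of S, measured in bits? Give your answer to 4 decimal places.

H(S) = −Σ p·log₂ p.
  −(0.929)·log₂(0.929) = 0.09871
  −(0.049)·log₂(0.049) = 0.21320
  −(0.022)·log₂(0.022) = 0.12114
Sum: 0.09871 + 0.21320 + 0.12114 = 0.4330 bits.

0.4330 bits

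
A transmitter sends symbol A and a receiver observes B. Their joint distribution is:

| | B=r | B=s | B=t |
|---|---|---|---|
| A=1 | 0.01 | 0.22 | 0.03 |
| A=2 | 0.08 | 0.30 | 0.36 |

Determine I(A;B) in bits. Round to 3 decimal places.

0.118 bits

Marginals: p(A) = (0.2600, 0.7400), p(B) = (0.0900, 0.5200, 0.3900).
I(A;B) = H(A) + H(B) − H(A,B).
H(A) = 0.8267, H(B) = 1.3330, H(A,B) = 2.0420.
I(A;B) = 0.8267 + 1.3330 − 2.0420 = 0.118 bits.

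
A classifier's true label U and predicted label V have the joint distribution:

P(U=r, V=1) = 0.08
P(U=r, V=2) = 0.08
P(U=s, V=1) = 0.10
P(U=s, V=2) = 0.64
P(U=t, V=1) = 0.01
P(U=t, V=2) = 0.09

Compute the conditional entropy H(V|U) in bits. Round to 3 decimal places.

0.630 bits

Chain rule: H(V|U) = H(U,V) − H(U).
Marginals: p(U) = (0.1600, 0.7400, 0.1000), p(V) = (0.1900, 0.8100).
H(U,V) = 1.7064 bits; H(U) = 1.0767 bits.
H(V|U) = 1.7064 − 1.0767 = 0.630 bits.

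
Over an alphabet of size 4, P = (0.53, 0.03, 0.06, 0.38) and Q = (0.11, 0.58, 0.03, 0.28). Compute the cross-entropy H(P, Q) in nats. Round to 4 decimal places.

H(P,Q) = −Σ p·ln q.
  −0.53·ln(0.11) = 1.16986
  −0.03·ln(0.58) = 0.01634
  −0.06·ln(0.03) = 0.21039
  −0.38·ln(0.28) = 0.48373
H(P,Q) = 1.8803 nats.

1.8803 nats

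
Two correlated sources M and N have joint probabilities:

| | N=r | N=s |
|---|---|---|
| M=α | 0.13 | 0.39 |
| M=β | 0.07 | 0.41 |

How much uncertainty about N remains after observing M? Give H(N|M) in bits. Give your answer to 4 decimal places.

0.7095 bits

Marginals: p(M) = (0.5200, 0.4800), p(N) = (0.2000, 0.8000).
H(N|M) = Σ p(M) · H(N|M=·).
  M=α: p=0.5200, H(N|M=α) = 0.8113
  M=β: p=0.4800, H(N|M=β) = 0.5993
Weighted sum = 0.7095 bits.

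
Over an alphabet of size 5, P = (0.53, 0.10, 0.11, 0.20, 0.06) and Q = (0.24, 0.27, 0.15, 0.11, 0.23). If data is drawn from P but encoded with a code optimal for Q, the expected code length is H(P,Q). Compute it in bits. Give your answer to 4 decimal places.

H(P,Q) = −Σ p·log₂ q.
  −0.53·log₂(0.24) = 1.09121
  −0.10·log₂(0.27) = 0.18890
  −0.11·log₂(0.15) = 0.30107
  −0.20·log₂(0.11) = 0.63688
  −0.06·log₂(0.23) = 0.12722
H(P,Q) = 2.3453 bits.

2.3453 bits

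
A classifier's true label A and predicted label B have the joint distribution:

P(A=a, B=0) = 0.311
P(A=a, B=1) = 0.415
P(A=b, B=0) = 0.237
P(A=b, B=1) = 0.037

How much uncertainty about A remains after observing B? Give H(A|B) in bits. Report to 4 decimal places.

0.7255 bits

Chain rule: H(A|B) = H(A,B) − H(B).
Marginals: p(A) = (0.7260, 0.2740), p(B) = (0.5480, 0.4520).
H(A,B) = 1.7188 bits; H(B) = 0.9933 bits.
H(A|B) = 1.7188 − 0.9933 = 0.7255 bits.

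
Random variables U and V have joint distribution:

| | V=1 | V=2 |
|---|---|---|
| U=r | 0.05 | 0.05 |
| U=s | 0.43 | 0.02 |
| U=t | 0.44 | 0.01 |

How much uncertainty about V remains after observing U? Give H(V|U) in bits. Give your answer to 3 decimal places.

0.287 bits

Chain rule: H(V|U) = H(U,V) − H(U).
Marginals: p(U) = (0.1000, 0.4500, 0.4500), p(V) = (0.9200, 0.0800).
H(U,V) = 1.6562 bits; H(U) = 1.3690 bits.
H(V|U) = 1.6562 − 1.3690 = 0.287 bits.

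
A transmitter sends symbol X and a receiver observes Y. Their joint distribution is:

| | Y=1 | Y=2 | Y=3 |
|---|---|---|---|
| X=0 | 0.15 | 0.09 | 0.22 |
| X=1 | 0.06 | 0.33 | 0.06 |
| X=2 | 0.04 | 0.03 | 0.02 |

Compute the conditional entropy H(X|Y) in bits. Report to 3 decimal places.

1.130 bits

Marginals: p(X) = (0.4600, 0.4500, 0.0900), p(Y) = (0.2500, 0.4500, 0.3000).
H(X|Y) = Σ p(Y) · H(X|Y=·).
  Y=1: p=0.2500, H(X|Y=1) = 1.3593
  Y=2: p=0.4500, H(X|Y=2) = 1.0530
  Y=3: p=0.3000, H(X|Y=3) = 1.0530
Weighted sum = 1.130 bits.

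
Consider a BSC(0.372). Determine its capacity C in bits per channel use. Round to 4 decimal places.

0.0478 bits

Binary symmetric channel: C = 1 − h₂(ε) where h₂ is the binary entropy function.
h₂(0.372) = −0.372·log₂0.372 − 0.628·log₂0.628 = 0.9522.
C = 1 − 0.9522 = 0.0478 bits per channel use.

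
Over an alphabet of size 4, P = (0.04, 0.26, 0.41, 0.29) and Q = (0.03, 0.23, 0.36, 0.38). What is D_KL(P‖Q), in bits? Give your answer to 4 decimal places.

0.0264 bits

D(P‖Q) = Σ p·log₂(p/q).
  0.04·log₂(0.04/0.03) = 0.01660
  0.26·log₂(0.26/0.23) = 0.04599
  0.41·log₂(0.41/0.36) = 0.07693
  0.29·log₂(0.29/0.38) = -0.11308
D(P‖Q) = 0.0264 bits.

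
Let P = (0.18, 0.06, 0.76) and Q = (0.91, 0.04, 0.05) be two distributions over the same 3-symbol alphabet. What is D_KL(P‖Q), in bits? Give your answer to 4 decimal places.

2.5980 bits

D(P‖Q) = Σ p·log₂(p/q).
  0.18·log₂(0.18/0.91) = -0.42082
  0.06·log₂(0.06/0.04) = 0.03510
  0.76·log₂(0.76/0.05) = 2.98376
D(P‖Q) = 2.5980 bits.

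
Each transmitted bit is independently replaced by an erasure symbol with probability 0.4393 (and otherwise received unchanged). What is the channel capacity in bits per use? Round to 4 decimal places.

0.5607 bits

Binary erasure channel: capacity C = 1 − ε.
C = 1 − 0.4393 = 0.5607 bits per channel use.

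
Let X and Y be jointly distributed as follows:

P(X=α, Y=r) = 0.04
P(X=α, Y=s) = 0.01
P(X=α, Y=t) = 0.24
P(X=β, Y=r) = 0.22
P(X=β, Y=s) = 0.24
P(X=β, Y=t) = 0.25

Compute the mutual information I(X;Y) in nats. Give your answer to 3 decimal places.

0.109 nats

Marginals: p(X) = (0.2900, 0.7100), p(Y) = (0.2600, 0.2500, 0.4900).
I(X;Y) = H(X) + H(Y) − H(X,Y).
H(X) = 0.6022, H(Y) = 1.0464, H(X,Y) = 1.5395.
I(X;Y) = 0.6022 + 1.0464 − 1.5395 = 0.109 nats.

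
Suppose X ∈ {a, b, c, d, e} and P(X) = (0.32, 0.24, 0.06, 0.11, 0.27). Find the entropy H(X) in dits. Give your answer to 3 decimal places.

H(X) = −Σ p·log₁₀ p.
  −(0.32)·log₁₀(0.32) = 0.1584
  −(0.24)·log₁₀(0.24) = 0.1487
  −(0.06)·log₁₀(0.06) = 0.0733
  −(0.11)·log₁₀(0.11) = 0.1054
  −(0.27)·log₁₀(0.27) = 0.1535
Sum: 0.1584 + 0.1487 + 0.0733 + 0.1054 + 0.1535 = 0.639 dits.

0.639 dits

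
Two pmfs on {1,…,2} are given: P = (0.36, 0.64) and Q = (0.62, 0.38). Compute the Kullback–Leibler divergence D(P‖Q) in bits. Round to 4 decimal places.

0.1990 bits

D(P‖Q) = Σ p·log₂(p/q).
  0.36·log₂(0.36/0.62) = -0.28234
  0.64·log₂(0.64/0.38) = 0.48133
D(P‖Q) = 0.1990 bits.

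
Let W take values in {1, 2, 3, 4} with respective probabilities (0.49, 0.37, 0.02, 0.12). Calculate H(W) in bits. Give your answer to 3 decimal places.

H(W) = −Σ p·log₂ p.
  −(0.49)·log₂(0.49) = 0.5043
  −(0.37)·log₂(0.37) = 0.5307
  −(0.02)·log₂(0.02) = 0.1129
  −(0.12)·log₂(0.12) = 0.3671
Sum: 0.5043 + 0.5307 + 0.1129 + 0.3671 = 1.515 bits.

1.515 bits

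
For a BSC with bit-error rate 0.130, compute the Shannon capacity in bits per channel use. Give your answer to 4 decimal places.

0.4426 bits

Binary symmetric channel: C = 1 − h₂(ε) where h₂ is the binary entropy function.
h₂(0.130) = −0.130·log₂0.130 − 0.870·log₂0.870 = 0.5574.
C = 1 − 0.5574 = 0.4426 bits per channel use.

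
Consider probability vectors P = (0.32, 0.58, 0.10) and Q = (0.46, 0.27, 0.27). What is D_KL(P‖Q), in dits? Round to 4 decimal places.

0.0990 dits

D(P‖Q) = Σ p·log₁₀(p/q).
  0.32·log₁₀(0.32/0.46) = -0.05043
  0.58·log₁₀(0.58/0.27) = 0.19260
  0.10·log₁₀(0.10/0.27) = -0.04314
D(P‖Q) = 0.0990 dits.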